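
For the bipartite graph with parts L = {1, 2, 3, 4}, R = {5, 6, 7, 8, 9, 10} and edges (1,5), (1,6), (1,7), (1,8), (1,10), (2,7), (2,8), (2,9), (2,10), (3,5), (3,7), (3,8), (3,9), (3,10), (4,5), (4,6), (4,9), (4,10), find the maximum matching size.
4 (matching: (1,10), (2,7), (3,8), (4,9); upper bound min(|L|,|R|) = min(4,6) = 4)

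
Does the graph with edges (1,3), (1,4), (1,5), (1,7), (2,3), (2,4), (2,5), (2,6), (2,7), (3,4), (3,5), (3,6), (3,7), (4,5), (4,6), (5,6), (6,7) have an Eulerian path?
No (4 vertices have odd degree: {2, 4, 5, 6}; Eulerian path requires 0 or 2)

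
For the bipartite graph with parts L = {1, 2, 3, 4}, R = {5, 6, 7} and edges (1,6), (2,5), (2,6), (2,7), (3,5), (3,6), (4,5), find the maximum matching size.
3 (matching: (1,6), (2,7), (3,5); upper bound min(|L|,|R|) = min(4,3) = 3)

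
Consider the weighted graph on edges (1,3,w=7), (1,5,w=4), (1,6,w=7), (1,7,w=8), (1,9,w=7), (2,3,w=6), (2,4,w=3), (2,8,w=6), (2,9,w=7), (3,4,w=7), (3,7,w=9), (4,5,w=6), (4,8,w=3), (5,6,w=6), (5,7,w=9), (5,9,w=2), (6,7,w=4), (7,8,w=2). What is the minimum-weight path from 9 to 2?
7 (path: 9 -> 2; weights 7 = 7)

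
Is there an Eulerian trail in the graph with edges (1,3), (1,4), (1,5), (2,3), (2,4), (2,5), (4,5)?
No (4 vertices have odd degree: {1, 2, 4, 5}; Eulerian path requires 0 or 2)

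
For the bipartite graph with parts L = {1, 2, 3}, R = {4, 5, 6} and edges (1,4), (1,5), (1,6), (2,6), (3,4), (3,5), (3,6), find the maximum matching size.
3 (matching: (1,4), (2,6), (3,5); upper bound min(|L|,|R|) = min(3,3) = 3)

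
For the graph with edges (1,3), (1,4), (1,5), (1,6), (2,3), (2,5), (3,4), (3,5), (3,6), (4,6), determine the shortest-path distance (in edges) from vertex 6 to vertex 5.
2 (path: 6 -> 1 -> 5, 2 edges)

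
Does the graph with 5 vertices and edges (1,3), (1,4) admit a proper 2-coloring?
Yes. Partition: {1, 2, 5}, {3, 4}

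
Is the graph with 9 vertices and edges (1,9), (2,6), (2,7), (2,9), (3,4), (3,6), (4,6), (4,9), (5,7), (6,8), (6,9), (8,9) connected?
Yes (BFS from 1 visits [1, 9, 2, 4, 6, 8, 7, 3, 5] — all 9 vertices reached)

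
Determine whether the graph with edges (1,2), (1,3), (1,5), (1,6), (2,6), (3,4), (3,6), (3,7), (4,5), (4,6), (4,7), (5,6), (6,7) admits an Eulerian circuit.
No (2 vertices have odd degree: {5, 7}; Eulerian circuit requires 0)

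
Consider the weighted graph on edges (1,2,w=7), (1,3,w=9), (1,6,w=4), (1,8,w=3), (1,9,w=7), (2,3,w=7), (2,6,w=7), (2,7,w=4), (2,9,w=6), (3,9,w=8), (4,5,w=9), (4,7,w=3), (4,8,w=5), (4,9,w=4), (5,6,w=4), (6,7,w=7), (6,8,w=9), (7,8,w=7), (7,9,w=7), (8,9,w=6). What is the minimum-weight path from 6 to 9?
11 (path: 6 -> 1 -> 9; weights 4 + 7 = 11)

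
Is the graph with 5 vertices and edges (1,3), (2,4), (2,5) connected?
No, it has 2 components: {1, 3}, {2, 4, 5}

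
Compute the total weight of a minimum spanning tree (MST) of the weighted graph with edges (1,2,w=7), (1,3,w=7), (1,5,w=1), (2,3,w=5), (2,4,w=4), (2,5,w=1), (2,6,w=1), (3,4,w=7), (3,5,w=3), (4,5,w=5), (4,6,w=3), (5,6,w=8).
9 (MST edges: (1,5,w=1), (2,5,w=1), (2,6,w=1), (3,5,w=3), (4,6,w=3); sum of weights 1 + 1 + 1 + 3 + 3 = 9)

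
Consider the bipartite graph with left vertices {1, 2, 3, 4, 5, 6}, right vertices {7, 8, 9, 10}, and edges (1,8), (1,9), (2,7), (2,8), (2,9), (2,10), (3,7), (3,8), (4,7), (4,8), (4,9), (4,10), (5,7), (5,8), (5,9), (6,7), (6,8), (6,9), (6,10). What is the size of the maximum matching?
4 (matching: (1,9), (2,10), (3,8), (4,7); upper bound min(|L|,|R|) = min(6,4) = 4)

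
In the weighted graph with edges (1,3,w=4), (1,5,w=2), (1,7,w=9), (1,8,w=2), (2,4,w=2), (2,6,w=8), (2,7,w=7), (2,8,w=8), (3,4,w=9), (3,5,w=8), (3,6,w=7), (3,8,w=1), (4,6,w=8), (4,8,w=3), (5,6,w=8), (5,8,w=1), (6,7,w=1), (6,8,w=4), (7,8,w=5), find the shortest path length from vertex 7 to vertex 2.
7 (path: 7 -> 2; weights 7 = 7)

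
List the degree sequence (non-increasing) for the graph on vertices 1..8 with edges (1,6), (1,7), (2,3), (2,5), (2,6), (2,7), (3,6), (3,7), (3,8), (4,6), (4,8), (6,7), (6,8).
[6, 4, 4, 4, 3, 2, 2, 1] (degrees: deg(1)=2, deg(2)=4, deg(3)=4, deg(4)=2, deg(5)=1, deg(6)=6, deg(7)=4, deg(8)=3)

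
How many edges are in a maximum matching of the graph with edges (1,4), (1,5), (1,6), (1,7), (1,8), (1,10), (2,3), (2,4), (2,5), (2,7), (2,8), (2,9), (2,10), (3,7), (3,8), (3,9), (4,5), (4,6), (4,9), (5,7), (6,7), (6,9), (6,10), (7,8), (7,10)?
5 (matching: (1,5), (2,8), (3,9), (4,6), (7,10); upper bound floor(n/2) = floor(10/2) = 5)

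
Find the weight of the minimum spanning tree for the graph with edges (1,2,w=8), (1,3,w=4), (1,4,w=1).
13 (MST edges: (1,2,w=8), (1,3,w=4), (1,4,w=1); sum of weights 8 + 4 + 1 = 13)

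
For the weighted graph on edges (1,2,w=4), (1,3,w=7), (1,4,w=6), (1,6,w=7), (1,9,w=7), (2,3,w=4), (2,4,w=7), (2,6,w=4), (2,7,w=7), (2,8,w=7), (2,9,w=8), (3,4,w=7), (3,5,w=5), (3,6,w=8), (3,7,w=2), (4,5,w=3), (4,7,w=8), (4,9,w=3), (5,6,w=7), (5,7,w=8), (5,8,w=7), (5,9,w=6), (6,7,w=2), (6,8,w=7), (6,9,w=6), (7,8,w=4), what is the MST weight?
27 (MST edges: (1,2,w=4), (2,3,w=4), (3,5,w=5), (3,7,w=2), (4,5,w=3), (4,9,w=3), (6,7,w=2), (7,8,w=4); sum of weights 4 + 4 + 5 + 2 + 3 + 3 + 2 + 4 = 27)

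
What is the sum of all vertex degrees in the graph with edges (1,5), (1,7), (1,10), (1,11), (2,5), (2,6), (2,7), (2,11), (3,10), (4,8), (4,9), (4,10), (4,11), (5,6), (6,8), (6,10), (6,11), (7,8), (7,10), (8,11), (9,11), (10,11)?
44 (handshake: sum of degrees = 2|E| = 2 x 22 = 44)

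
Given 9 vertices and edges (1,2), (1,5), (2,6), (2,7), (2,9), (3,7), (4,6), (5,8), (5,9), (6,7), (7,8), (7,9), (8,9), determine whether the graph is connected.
Yes (BFS from 1 visits [1, 2, 5, 6, 7, 9, 8, 4, 3] — all 9 vertices reached)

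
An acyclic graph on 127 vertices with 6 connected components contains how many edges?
121 (Each of the 6 component trees on V_i vertices has V_i - 1 edges; summing gives V - C = 127 - 6 = 121)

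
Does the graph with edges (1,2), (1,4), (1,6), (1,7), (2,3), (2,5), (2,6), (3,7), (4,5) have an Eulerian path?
Yes — and in fact it has an Eulerian circuit (the graph is connected and all 7 vertices have even degree)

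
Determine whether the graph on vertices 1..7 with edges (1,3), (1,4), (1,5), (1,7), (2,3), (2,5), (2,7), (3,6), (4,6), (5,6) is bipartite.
Yes. Partition: {1, 2, 6}, {3, 4, 5, 7}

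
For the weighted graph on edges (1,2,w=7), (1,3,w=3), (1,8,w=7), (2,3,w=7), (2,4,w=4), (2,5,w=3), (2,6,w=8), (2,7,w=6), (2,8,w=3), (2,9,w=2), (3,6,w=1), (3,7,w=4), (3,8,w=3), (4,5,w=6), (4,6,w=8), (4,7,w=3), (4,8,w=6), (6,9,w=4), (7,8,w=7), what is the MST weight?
22 (MST edges: (1,3,w=3), (2,4,w=4), (2,5,w=3), (2,8,w=3), (2,9,w=2), (3,6,w=1), (3,8,w=3), (4,7,w=3); sum of weights 3 + 4 + 3 + 3 + 2 + 1 + 3 + 3 = 22)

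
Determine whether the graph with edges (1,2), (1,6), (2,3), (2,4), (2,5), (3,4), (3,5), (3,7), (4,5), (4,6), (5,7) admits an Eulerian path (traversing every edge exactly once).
Yes — and in fact it has an Eulerian circuit (the graph is connected and all 7 vertices have even degree)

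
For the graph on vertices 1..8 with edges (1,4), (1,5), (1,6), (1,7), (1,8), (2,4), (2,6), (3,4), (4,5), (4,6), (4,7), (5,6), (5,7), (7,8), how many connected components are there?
1 (components: {1, 2, 3, 4, 5, 6, 7, 8})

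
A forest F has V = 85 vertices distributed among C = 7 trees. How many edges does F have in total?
78 (Each of the 7 component trees on V_i vertices has V_i - 1 edges; summing gives V - C = 85 - 7 = 78)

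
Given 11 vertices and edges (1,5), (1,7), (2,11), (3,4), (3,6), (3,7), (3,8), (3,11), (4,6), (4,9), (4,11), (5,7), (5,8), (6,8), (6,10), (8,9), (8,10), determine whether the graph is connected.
Yes (BFS from 1 visits [1, 5, 7, 8, 3, 6, 9, 10, 4, 11, 2] — all 11 vertices reached)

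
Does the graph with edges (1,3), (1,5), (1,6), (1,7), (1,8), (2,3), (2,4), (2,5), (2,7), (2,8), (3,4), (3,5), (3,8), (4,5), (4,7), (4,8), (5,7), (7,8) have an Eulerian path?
No (8 vertices have odd degree: {1, 2, 3, 4, 5, 6, 7, 8}; Eulerian path requires 0 or 2)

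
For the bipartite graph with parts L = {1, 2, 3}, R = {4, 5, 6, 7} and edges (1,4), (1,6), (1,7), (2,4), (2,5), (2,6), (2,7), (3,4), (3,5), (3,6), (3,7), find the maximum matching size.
3 (matching: (1,7), (2,6), (3,5); upper bound min(|L|,|R|) = min(3,4) = 3)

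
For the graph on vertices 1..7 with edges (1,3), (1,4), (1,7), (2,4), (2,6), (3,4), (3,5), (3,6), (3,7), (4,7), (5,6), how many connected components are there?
1 (components: {1, 2, 3, 4, 5, 6, 7})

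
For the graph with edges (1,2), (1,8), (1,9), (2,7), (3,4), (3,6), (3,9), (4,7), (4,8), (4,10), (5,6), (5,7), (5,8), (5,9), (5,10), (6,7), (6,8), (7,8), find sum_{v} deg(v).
36 (handshake: sum of degrees = 2|E| = 2 x 18 = 36)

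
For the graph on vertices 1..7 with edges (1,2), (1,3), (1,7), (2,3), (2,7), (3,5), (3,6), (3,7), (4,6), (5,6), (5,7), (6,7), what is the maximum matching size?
3 (matching: (2,7), (3,5), (4,6); upper bound floor(n/2) = floor(7/2) = 3)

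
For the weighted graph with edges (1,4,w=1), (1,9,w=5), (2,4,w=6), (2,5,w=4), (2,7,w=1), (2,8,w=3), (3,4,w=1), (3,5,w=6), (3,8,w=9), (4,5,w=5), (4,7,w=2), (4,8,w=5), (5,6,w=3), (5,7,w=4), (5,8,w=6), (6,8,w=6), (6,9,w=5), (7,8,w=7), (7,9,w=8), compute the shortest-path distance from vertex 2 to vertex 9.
9 (path: 2 -> 7 -> 9; weights 1 + 8 = 9)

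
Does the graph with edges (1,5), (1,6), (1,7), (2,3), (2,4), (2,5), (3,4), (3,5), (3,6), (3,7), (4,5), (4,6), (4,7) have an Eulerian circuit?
No (6 vertices have odd degree: {1, 2, 3, 4, 6, 7}; Eulerian circuit requires 0)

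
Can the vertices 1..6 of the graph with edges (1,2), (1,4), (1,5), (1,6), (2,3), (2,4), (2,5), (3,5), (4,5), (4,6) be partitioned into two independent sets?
No (odd cycle of length 3: 2 -> 1 -> 4 -> 2)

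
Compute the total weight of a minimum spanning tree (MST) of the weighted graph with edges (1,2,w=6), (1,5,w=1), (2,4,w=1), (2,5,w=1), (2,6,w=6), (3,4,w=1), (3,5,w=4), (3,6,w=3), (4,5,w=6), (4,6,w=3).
7 (MST edges: (1,5,w=1), (2,4,w=1), (2,5,w=1), (3,4,w=1), (3,6,w=3); sum of weights 1 + 1 + 1 + 1 + 3 = 7)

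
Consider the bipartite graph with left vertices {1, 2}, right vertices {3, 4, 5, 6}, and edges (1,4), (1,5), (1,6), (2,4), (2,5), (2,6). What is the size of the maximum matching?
2 (matching: (1,6), (2,5); upper bound min(|L|,|R|) = min(2,4) = 2)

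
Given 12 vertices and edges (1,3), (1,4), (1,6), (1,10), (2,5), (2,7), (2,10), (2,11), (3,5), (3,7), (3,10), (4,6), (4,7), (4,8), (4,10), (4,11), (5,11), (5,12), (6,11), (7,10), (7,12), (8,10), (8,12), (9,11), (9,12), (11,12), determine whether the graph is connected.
Yes (BFS from 1 visits [1, 3, 4, 6, 10, 5, 7, 8, 11, 2, 12, 9] — all 12 vertices reached)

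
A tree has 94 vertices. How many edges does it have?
93 (A tree on V vertices has V - 1 edges, so 94 - 1 = 93)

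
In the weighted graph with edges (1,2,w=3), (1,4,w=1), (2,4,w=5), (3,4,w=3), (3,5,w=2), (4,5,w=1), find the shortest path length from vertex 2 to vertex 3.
7 (path: 2 -> 1 -> 4 -> 3; weights 3 + 1 + 3 = 7)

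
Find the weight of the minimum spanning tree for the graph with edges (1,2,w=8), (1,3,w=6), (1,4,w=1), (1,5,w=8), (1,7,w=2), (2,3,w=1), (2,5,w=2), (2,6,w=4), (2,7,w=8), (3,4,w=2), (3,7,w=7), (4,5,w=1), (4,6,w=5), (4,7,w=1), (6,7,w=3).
9 (MST edges: (1,4,w=1), (2,3,w=1), (2,5,w=2), (4,5,w=1), (4,7,w=1), (6,7,w=3); sum of weights 1 + 1 + 2 + 1 + 1 + 3 = 9)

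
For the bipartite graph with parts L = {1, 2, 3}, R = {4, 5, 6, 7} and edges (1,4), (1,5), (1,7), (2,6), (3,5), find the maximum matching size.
3 (matching: (1,7), (2,6), (3,5); upper bound min(|L|,|R|) = min(3,4) = 3)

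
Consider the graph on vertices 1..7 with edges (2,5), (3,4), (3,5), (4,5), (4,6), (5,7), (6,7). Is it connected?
No, it has 2 components: {1}, {2, 3, 4, 5, 6, 7}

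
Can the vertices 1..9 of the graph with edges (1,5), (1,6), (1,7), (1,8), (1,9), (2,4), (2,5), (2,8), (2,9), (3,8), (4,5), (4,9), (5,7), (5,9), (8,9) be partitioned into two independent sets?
No (odd cycle of length 3: 9 -> 1 -> 8 -> 9)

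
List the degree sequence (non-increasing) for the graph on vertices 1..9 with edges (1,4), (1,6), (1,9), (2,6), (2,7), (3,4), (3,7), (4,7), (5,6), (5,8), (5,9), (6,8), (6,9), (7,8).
[5, 4, 3, 3, 3, 3, 3, 2, 2] (degrees: deg(1)=3, deg(2)=2, deg(3)=2, deg(4)=3, deg(5)=3, deg(6)=5, deg(7)=4, deg(8)=3, deg(9)=3)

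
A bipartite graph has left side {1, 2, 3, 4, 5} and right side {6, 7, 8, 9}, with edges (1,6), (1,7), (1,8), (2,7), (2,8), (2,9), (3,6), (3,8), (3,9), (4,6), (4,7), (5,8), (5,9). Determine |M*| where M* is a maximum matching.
4 (matching: (1,8), (2,9), (3,6), (4,7); upper bound min(|L|,|R|) = min(5,4) = 4)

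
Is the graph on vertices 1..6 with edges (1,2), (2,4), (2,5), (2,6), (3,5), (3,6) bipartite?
Yes. Partition: {1, 4, 5, 6}, {2, 3}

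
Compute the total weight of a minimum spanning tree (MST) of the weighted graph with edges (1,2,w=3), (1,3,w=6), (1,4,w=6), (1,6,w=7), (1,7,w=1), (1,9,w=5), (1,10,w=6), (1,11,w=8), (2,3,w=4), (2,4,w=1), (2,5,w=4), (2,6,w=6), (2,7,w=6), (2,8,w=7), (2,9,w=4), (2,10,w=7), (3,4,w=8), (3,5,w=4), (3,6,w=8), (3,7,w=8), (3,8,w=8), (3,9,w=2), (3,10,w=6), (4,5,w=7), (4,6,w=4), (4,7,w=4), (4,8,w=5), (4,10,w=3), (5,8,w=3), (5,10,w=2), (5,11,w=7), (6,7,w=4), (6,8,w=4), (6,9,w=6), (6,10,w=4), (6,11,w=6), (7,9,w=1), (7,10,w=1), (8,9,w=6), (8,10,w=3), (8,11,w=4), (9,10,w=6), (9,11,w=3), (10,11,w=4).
21 (MST edges: (1,2,w=3), (1,7,w=1), (2,4,w=1), (3,9,w=2), (4,6,w=4), (5,8,w=3), (5,10,w=2), (7,9,w=1), (7,10,w=1), (9,11,w=3); sum of weights 3 + 1 + 1 + 2 + 4 + 3 + 2 + 1 + 1 + 3 = 21)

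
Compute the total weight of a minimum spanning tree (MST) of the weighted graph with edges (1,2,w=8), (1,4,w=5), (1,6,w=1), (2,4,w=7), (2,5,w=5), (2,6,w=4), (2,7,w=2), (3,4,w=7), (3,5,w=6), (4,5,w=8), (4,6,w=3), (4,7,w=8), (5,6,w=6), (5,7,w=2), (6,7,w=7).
18 (MST edges: (1,6,w=1), (2,6,w=4), (2,7,w=2), (3,5,w=6), (4,6,w=3), (5,7,w=2); sum of weights 1 + 4 + 2 + 6 + 3 + 2 = 18)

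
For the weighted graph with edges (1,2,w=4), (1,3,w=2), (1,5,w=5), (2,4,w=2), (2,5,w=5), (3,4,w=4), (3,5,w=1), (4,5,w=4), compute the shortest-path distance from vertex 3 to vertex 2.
6 (path: 3 -> 5 -> 2; weights 1 + 5 = 6)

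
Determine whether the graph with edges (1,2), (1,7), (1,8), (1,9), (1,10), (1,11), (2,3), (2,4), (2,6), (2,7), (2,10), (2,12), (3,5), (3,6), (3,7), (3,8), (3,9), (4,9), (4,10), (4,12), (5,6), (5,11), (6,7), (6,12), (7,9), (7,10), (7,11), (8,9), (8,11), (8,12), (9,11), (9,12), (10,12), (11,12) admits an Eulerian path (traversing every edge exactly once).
No (8 vertices have odd degree: {2, 5, 6, 7, 8, 9, 10, 12}; Eulerian path requires 0 or 2)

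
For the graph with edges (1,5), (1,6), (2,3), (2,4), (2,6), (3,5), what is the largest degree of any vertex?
3 (attained at vertex 2)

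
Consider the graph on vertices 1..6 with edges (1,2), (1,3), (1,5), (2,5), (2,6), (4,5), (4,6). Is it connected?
Yes (BFS from 1 visits [1, 2, 3, 5, 6, 4] — all 6 vertices reached)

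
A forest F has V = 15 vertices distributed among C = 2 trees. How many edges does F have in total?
13 (Each of the 2 component trees on V_i vertices has V_i - 1 edges; summing gives V - C = 15 - 2 = 13)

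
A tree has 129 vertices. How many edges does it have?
128 (A tree on V vertices has V - 1 edges, so 129 - 1 = 128)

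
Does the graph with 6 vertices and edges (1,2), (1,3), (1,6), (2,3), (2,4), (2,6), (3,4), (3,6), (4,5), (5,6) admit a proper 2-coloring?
No (odd cycle of length 3: 6 -> 1 -> 3 -> 6)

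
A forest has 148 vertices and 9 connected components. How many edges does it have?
139 (Each of the 9 component trees on V_i vertices has V_i - 1 edges; summing gives V - C = 148 - 9 = 139)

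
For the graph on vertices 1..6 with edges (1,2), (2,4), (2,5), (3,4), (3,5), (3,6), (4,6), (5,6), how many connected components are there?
1 (components: {1, 2, 3, 4, 5, 6})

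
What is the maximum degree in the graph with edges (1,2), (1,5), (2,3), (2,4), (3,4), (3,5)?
3 (attained at vertices 2, 3)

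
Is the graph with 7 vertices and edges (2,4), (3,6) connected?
No, it has 5 components: {1}, {2, 4}, {3, 6}, {5}, {7}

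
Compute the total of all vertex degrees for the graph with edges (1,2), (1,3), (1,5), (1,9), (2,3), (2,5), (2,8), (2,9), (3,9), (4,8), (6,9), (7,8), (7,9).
26 (handshake: sum of degrees = 2|E| = 2 x 13 = 26)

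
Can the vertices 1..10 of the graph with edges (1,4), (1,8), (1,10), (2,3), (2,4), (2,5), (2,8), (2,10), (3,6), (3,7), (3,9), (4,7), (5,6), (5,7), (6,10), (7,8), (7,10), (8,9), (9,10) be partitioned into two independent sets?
Yes. Partition: {1, 2, 6, 7, 9}, {3, 4, 5, 8, 10}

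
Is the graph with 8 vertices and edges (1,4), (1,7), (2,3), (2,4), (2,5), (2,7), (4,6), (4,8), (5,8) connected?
Yes (BFS from 1 visits [1, 4, 7, 2, 6, 8, 3, 5] — all 8 vertices reached)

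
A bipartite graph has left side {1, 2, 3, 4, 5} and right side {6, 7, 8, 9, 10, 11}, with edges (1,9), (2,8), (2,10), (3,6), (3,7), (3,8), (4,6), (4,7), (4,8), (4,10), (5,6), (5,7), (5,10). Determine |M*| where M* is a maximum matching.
5 (matching: (1,9), (2,10), (3,8), (4,7), (5,6); upper bound min(|L|,|R|) = min(5,6) = 5)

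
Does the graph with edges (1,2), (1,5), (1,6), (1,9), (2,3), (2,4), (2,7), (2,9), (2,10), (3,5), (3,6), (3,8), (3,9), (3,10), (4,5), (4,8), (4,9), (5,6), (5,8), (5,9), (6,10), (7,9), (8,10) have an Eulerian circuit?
Yes (the graph is connected and all 10 vertices have even degree)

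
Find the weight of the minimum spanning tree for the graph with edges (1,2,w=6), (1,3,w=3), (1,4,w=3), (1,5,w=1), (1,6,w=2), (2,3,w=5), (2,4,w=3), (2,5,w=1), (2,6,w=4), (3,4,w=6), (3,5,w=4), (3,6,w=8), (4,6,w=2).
9 (MST edges: (1,3,w=3), (1,5,w=1), (1,6,w=2), (2,5,w=1), (4,6,w=2); sum of weights 3 + 1 + 2 + 1 + 2 = 9)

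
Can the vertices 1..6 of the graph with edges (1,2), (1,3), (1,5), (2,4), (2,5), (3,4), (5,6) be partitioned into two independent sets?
No (odd cycle of length 3: 2 -> 1 -> 5 -> 2)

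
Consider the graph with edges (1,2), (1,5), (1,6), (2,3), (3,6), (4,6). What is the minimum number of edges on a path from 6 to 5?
2 (path: 6 -> 1 -> 5, 2 edges)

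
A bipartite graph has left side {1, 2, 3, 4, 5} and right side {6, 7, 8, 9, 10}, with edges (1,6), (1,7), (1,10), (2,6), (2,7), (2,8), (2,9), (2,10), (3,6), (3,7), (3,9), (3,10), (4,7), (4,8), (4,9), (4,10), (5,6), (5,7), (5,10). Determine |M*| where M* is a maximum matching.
5 (matching: (1,10), (2,9), (3,7), (4,8), (5,6); upper bound min(|L|,|R|) = min(5,5) = 5)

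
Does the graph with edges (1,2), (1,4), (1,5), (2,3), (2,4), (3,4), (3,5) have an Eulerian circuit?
No (4 vertices have odd degree: {1, 2, 3, 4}; Eulerian circuit requires 0)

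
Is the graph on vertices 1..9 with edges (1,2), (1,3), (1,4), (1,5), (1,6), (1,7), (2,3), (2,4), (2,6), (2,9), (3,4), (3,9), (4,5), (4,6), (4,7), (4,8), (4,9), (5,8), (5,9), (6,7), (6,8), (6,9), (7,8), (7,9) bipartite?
No (odd cycle of length 3: 7 -> 1 -> 4 -> 7)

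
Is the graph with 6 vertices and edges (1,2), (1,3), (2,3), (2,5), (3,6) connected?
No, it has 2 components: {1, 2, 3, 5, 6}, {4}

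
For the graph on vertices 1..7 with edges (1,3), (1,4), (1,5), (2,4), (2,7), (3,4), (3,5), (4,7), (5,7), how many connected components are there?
2 (components: {1, 2, 3, 4, 5, 7}, {6})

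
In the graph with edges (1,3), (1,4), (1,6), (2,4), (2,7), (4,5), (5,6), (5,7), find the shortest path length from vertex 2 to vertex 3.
3 (path: 2 -> 4 -> 1 -> 3, 3 edges)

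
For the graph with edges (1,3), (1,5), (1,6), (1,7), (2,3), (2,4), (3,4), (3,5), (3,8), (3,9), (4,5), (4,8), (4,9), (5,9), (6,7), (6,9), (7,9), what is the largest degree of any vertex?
6 (attained at vertex 3)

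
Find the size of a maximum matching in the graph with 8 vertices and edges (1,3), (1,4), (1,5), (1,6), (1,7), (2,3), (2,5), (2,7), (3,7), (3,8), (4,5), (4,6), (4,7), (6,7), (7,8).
4 (matching: (1,6), (2,5), (3,8), (4,7); upper bound floor(n/2) = floor(8/2) = 4)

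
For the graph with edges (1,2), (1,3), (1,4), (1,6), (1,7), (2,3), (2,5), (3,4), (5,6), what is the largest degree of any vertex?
5 (attained at vertex 1)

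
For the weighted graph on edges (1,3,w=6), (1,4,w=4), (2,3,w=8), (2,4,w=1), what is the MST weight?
11 (MST edges: (1,3,w=6), (1,4,w=4), (2,4,w=1); sum of weights 6 + 4 + 1 = 11)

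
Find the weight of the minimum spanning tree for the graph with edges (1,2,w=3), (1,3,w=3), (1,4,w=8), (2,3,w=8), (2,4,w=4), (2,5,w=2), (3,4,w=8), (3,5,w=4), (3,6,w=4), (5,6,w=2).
14 (MST edges: (1,2,w=3), (1,3,w=3), (2,4,w=4), (2,5,w=2), (5,6,w=2); sum of weights 3 + 3 + 4 + 2 + 2 = 14)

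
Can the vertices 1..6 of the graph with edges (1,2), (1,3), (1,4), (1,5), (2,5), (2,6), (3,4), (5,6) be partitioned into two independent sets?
No (odd cycle of length 3: 3 -> 1 -> 4 -> 3)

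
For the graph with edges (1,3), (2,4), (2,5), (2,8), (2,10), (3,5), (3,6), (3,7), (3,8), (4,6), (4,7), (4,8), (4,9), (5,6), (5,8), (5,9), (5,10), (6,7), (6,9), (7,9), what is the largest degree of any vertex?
6 (attained at vertex 5)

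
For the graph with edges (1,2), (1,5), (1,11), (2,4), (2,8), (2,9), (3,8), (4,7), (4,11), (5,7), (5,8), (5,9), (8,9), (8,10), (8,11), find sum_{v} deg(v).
30 (handshake: sum of degrees = 2|E| = 2 x 15 = 30)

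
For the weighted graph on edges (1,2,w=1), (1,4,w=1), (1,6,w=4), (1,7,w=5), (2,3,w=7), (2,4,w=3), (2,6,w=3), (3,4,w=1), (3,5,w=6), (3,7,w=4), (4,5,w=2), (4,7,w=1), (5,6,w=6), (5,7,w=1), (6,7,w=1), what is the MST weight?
6 (MST edges: (1,2,w=1), (1,4,w=1), (3,4,w=1), (4,7,w=1), (5,7,w=1), (6,7,w=1); sum of weights 1 + 1 + 1 + 1 + 1 + 1 = 6)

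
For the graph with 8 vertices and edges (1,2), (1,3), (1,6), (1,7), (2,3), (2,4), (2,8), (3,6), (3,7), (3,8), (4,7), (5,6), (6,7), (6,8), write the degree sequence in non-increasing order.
[5, 5, 4, 4, 4, 3, 2, 1] (degrees: deg(1)=4, deg(2)=4, deg(3)=5, deg(4)=2, deg(5)=1, deg(6)=5, deg(7)=4, deg(8)=3)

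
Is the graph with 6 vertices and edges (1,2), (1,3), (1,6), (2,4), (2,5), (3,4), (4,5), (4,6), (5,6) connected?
Yes (BFS from 1 visits [1, 2, 3, 6, 4, 5] — all 6 vertices reached)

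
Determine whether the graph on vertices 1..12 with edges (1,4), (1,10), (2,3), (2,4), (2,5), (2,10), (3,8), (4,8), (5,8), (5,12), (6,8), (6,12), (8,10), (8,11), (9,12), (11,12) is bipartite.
Yes. Partition: {1, 2, 7, 8, 12}, {3, 4, 5, 6, 9, 10, 11}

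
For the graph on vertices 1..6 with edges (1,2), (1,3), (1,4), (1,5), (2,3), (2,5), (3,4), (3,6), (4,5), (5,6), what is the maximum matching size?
3 (matching: (1,2), (3,6), (4,5); upper bound floor(n/2) = floor(6/2) = 3)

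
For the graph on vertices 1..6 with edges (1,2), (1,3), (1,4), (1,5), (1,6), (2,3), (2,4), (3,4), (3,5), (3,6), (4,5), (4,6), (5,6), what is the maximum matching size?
3 (matching: (1,2), (3,4), (5,6); upper bound floor(n/2) = floor(6/2) = 3)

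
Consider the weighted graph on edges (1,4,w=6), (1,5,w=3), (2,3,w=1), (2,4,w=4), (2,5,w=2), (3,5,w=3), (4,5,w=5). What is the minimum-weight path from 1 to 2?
5 (path: 1 -> 5 -> 2; weights 3 + 2 = 5)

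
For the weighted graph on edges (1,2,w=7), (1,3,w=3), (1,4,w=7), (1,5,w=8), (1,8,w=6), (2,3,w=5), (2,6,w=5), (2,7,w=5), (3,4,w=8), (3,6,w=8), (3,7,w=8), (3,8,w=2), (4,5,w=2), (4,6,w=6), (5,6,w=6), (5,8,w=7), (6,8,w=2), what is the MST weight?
25 (MST edges: (1,3,w=3), (2,6,w=5), (2,7,w=5), (3,8,w=2), (4,5,w=2), (4,6,w=6), (6,8,w=2); sum of weights 3 + 5 + 5 + 2 + 2 + 6 + 2 = 25)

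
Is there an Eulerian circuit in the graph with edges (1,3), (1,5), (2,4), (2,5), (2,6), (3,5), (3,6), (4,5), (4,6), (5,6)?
No (4 vertices have odd degree: {2, 3, 4, 5}; Eulerian circuit requires 0)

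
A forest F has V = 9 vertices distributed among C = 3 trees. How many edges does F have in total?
6 (Each of the 3 component trees on V_i vertices has V_i - 1 edges; summing gives V - C = 9 - 3 = 6)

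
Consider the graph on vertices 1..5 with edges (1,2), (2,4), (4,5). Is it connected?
No, it has 2 components: {1, 2, 4, 5}, {3}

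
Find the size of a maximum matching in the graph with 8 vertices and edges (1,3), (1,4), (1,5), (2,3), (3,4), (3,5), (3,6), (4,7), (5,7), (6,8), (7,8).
4 (matching: (1,5), (2,3), (4,7), (6,8); upper bound floor(n/2) = floor(8/2) = 4)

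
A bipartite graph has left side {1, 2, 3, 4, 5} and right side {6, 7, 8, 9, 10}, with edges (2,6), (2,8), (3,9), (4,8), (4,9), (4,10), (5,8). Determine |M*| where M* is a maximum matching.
4 (matching: (2,6), (3,9), (4,10), (5,8); upper bound min(|L|,|R|) = min(5,5) = 5)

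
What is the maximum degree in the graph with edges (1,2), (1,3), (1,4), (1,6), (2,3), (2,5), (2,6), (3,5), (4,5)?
4 (attained at vertices 1, 2)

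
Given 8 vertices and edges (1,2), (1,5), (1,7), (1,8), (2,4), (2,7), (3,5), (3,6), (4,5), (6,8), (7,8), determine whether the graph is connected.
Yes (BFS from 1 visits [1, 2, 5, 7, 8, 4, 3, 6] — all 8 vertices reached)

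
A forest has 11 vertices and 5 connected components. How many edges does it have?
6 (Each of the 5 component trees on V_i vertices has V_i - 1 edges; summing gives V - C = 11 - 5 = 6)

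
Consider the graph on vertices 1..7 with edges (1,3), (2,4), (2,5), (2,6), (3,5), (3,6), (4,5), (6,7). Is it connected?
Yes (BFS from 1 visits [1, 3, 5, 6, 2, 4, 7] — all 7 vertices reached)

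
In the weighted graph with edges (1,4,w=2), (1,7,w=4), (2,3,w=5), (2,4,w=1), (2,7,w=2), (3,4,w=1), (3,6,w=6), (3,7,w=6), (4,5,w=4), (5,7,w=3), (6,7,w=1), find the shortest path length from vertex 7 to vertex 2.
2 (path: 7 -> 2; weights 2 = 2)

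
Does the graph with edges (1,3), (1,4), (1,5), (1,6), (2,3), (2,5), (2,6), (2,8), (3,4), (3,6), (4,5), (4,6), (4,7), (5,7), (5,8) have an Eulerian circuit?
No (2 vertices have odd degree: {4, 5}; Eulerian circuit requires 0)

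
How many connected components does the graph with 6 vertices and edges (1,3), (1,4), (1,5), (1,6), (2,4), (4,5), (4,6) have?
1 (components: {1, 2, 3, 4, 5, 6})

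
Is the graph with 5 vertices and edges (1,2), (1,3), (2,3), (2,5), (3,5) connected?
No, it has 2 components: {1, 2, 3, 5}, {4}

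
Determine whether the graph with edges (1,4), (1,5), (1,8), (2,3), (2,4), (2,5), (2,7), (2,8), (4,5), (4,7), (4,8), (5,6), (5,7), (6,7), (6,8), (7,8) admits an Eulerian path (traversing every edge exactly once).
No (8 vertices have odd degree: {1, 2, 3, 4, 5, 6, 7, 8}; Eulerian path requires 0 or 2)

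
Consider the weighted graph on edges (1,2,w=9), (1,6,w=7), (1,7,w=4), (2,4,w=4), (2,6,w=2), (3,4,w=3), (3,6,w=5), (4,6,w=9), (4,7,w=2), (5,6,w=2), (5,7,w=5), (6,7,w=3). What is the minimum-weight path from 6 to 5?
2 (path: 6 -> 5; weights 2 = 2)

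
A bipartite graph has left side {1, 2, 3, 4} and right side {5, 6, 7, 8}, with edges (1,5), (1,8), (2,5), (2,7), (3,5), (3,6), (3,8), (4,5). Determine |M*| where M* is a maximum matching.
4 (matching: (1,8), (2,7), (3,6), (4,5); upper bound min(|L|,|R|) = min(4,4) = 4)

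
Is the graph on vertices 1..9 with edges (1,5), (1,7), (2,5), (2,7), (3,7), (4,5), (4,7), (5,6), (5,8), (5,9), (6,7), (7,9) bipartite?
Yes. Partition: {1, 2, 3, 4, 6, 8, 9}, {5, 7}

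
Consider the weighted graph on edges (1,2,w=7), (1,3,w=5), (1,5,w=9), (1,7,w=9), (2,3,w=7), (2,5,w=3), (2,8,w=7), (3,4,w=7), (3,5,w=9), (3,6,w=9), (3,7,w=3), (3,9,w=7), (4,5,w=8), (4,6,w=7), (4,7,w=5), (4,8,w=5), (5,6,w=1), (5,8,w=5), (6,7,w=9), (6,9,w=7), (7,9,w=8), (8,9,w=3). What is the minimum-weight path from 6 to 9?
7 (path: 6 -> 9; weights 7 = 7)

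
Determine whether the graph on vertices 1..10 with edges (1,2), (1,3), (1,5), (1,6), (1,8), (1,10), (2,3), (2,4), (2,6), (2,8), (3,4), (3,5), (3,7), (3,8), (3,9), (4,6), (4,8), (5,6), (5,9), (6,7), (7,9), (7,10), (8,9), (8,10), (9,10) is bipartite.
No (odd cycle of length 3: 6 -> 1 -> 2 -> 6)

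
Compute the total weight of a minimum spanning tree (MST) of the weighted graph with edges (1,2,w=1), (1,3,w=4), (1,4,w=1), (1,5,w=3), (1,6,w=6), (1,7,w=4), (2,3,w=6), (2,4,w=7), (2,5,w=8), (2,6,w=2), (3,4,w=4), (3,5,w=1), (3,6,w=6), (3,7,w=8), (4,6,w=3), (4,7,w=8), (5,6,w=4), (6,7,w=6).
12 (MST edges: (1,2,w=1), (1,4,w=1), (1,5,w=3), (1,7,w=4), (2,6,w=2), (3,5,w=1); sum of weights 1 + 1 + 3 + 4 + 2 + 1 = 12)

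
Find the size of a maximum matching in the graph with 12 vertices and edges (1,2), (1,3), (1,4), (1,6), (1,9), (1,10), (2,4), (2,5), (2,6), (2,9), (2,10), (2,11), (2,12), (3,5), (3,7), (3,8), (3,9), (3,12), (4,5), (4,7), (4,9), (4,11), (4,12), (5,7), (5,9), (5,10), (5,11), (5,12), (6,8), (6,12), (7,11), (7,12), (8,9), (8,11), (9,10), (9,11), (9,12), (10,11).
6 (matching: (1,6), (2,10), (3,8), (4,11), (5,7), (9,12); upper bound floor(n/2) = floor(12/2) = 6)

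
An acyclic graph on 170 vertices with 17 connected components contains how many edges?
153 (Each of the 17 component trees on V_i vertices has V_i - 1 edges; summing gives V - C = 170 - 17 = 153)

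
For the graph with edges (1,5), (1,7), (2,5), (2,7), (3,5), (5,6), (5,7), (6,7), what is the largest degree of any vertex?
5 (attained at vertex 5)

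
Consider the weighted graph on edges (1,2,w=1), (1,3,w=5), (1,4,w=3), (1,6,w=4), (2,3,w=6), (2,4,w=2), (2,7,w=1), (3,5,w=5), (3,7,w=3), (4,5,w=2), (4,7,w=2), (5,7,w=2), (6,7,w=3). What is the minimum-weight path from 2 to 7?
1 (path: 2 -> 7; weights 1 = 1)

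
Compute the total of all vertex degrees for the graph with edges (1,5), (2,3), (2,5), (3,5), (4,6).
10 (handshake: sum of degrees = 2|E| = 2 x 5 = 10)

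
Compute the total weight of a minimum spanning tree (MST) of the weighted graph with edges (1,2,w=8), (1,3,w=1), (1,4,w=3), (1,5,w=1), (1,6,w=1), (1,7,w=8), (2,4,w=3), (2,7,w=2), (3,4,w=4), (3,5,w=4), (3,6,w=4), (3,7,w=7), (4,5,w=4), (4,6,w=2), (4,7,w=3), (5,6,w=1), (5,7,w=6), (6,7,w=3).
10 (MST edges: (1,3,w=1), (1,5,w=1), (1,6,w=1), (2,4,w=3), (2,7,w=2), (4,6,w=2); sum of weights 1 + 1 + 1 + 3 + 2 + 2 = 10)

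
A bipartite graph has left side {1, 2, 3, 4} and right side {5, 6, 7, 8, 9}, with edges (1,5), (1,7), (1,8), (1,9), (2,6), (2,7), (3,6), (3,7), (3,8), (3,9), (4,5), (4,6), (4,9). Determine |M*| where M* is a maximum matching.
4 (matching: (1,9), (2,7), (3,8), (4,6); upper bound min(|L|,|R|) = min(4,5) = 4)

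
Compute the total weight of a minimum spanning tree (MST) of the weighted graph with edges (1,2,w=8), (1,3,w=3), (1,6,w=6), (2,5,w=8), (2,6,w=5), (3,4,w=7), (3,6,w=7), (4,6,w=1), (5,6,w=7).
22 (MST edges: (1,3,w=3), (1,6,w=6), (2,6,w=5), (4,6,w=1), (5,6,w=7); sum of weights 3 + 6 + 5 + 1 + 7 = 22)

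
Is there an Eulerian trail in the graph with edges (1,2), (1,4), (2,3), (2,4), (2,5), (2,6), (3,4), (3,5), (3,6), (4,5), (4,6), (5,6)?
Yes (the graph is connected and exactly 2 vertices have odd degree: {2, 4}; any Eulerian path must start and end at those)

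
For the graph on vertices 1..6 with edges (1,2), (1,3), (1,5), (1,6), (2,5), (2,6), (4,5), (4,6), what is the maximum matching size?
3 (matching: (1,3), (2,5), (4,6); upper bound floor(n/2) = floor(6/2) = 3)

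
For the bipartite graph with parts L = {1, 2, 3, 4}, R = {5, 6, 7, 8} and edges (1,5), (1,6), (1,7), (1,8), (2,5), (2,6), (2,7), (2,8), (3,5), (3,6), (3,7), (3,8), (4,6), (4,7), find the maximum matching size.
4 (matching: (1,8), (2,7), (3,5), (4,6); upper bound min(|L|,|R|) = min(4,4) = 4)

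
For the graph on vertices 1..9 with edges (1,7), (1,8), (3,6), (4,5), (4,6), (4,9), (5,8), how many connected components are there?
2 (components: {1, 3, 4, 5, 6, 7, 8, 9}, {2})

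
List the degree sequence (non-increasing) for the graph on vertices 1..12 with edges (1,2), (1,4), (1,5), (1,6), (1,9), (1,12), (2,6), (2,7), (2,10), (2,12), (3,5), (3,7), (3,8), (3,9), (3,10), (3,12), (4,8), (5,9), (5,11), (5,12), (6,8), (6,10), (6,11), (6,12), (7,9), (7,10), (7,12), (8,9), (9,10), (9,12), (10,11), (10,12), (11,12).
[9, 7, 7, 6, 6, 6, 5, 5, 5, 4, 4, 2] (degrees: deg(1)=6, deg(2)=5, deg(3)=6, deg(4)=2, deg(5)=5, deg(6)=6, deg(7)=5, deg(8)=4, deg(9)=7, deg(10)=7, deg(11)=4, deg(12)=9)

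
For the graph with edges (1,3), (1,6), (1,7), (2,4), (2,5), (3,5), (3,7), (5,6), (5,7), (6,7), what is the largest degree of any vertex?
4 (attained at vertices 5, 7)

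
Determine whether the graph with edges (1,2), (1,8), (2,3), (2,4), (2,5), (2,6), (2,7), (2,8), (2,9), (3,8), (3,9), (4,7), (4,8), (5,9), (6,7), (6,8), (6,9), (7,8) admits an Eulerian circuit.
No (2 vertices have odd degree: {3, 4}; Eulerian circuit requires 0)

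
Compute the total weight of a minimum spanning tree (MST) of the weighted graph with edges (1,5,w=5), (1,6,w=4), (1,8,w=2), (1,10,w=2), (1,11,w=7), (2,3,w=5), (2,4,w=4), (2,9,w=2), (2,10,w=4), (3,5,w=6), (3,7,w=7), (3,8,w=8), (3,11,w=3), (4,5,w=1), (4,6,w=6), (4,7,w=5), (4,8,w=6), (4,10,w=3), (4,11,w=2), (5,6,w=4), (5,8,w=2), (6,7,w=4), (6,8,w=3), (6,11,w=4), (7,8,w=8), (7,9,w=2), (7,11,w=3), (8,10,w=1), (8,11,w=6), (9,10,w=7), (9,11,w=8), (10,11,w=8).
21 (MST edges: (1,8,w=2), (2,9,w=2), (3,11,w=3), (4,5,w=1), (4,11,w=2), (5,8,w=2), (6,8,w=3), (7,9,w=2), (7,11,w=3), (8,10,w=1); sum of weights 2 + 2 + 3 + 1 + 2 + 2 + 3 + 2 + 3 + 1 = 21)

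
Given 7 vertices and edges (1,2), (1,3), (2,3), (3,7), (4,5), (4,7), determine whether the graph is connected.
No, it has 2 components: {1, 2, 3, 4, 5, 7}, {6}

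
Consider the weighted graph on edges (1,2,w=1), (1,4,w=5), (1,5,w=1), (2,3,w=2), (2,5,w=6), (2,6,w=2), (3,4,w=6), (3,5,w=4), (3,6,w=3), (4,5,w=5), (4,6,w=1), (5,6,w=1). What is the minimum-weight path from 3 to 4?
4 (path: 3 -> 6 -> 4; weights 3 + 1 = 4)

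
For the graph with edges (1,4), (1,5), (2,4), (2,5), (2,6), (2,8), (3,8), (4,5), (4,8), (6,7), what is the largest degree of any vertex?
4 (attained at vertices 2, 4)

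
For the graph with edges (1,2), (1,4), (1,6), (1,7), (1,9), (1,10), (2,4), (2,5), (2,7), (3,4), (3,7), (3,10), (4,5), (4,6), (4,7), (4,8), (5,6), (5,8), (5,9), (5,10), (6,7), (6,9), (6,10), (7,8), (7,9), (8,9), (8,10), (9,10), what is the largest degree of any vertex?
7 (attained at vertices 4, 7)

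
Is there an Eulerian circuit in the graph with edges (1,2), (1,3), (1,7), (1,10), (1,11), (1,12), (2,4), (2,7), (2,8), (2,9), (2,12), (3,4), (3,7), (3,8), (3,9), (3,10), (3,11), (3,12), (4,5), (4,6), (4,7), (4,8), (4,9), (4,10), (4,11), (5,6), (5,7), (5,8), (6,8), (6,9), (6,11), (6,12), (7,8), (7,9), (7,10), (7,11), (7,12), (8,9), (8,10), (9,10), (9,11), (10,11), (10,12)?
No (2 vertices have odd degree: {4, 11}; Eulerian circuit requires 0)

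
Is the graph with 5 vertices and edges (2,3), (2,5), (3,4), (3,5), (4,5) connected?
No, it has 2 components: {1}, {2, 3, 4, 5}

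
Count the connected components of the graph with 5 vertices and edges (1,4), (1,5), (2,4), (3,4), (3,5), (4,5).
1 (components: {1, 2, 3, 4, 5})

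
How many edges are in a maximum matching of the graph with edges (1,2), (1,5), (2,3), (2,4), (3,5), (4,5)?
2 (matching: (1,5), (2,4); upper bound floor(n/2) = floor(5/2) = 2)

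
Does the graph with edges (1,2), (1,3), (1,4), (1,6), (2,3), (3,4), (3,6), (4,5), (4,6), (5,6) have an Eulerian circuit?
Yes (the graph is connected and all 6 vertices have even degree)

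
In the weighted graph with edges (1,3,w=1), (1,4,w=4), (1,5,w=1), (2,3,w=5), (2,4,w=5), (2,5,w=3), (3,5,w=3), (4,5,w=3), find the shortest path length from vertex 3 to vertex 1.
1 (path: 3 -> 1; weights 1 = 1)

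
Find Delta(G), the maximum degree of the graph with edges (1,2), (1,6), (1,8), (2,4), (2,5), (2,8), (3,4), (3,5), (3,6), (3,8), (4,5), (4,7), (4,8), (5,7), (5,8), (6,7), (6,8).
6 (attained at vertex 8)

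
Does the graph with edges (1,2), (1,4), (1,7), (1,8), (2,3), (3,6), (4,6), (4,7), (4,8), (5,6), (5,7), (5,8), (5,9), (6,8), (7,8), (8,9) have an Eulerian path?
Yes — and in fact it has an Eulerian circuit (the graph is connected and all 9 vertices have even degree)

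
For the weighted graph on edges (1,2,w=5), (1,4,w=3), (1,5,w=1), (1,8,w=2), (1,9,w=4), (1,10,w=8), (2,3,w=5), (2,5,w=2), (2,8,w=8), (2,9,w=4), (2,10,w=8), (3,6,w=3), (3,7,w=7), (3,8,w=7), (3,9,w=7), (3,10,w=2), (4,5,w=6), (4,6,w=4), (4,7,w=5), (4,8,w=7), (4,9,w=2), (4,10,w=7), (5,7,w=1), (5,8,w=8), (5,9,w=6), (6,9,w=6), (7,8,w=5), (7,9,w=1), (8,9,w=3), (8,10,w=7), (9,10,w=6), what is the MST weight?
18 (MST edges: (1,5,w=1), (1,8,w=2), (2,5,w=2), (3,6,w=3), (3,10,w=2), (4,6,w=4), (4,9,w=2), (5,7,w=1), (7,9,w=1); sum of weights 1 + 2 + 2 + 3 + 2 + 4 + 2 + 1 + 1 = 18)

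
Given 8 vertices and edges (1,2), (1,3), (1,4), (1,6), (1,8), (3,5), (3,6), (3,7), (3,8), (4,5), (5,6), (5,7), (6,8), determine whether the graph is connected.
Yes (BFS from 1 visits [1, 2, 3, 4, 6, 8, 5, 7] — all 8 vertices reached)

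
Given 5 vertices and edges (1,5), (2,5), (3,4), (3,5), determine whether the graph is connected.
Yes (BFS from 1 visits [1, 5, 2, 3, 4] — all 5 vertices reached)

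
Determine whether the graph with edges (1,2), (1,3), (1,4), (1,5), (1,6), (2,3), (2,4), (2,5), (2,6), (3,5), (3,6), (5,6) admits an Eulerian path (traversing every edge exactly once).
Yes (the graph is connected and exactly 2 vertices have odd degree: {1, 2}; any Eulerian path must start and end at those)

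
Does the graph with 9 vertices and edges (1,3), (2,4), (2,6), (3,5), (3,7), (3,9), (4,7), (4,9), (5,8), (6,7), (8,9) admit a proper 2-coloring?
Yes. Partition: {1, 2, 5, 7, 9}, {3, 4, 6, 8}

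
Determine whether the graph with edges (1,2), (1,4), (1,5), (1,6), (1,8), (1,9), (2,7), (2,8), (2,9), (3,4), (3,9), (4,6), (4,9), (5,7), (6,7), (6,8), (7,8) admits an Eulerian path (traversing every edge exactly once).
Yes — and in fact it has an Eulerian circuit (the graph is connected and all 9 vertices have even degree)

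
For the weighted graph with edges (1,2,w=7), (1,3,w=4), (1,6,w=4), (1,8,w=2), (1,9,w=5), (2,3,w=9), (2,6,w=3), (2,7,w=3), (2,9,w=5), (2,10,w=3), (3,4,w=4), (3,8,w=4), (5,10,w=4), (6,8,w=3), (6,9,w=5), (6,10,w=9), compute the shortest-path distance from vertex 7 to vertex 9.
8 (path: 7 -> 2 -> 9; weights 3 + 5 = 8)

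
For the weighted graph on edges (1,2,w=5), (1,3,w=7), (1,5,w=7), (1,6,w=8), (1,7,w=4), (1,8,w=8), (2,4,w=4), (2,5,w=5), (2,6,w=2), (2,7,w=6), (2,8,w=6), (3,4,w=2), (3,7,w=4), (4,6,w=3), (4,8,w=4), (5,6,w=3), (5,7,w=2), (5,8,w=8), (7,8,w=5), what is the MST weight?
20 (MST edges: (1,7,w=4), (2,6,w=2), (3,4,w=2), (4,6,w=3), (4,8,w=4), (5,6,w=3), (5,7,w=2); sum of weights 4 + 2 + 2 + 3 + 4 + 3 + 2 = 20)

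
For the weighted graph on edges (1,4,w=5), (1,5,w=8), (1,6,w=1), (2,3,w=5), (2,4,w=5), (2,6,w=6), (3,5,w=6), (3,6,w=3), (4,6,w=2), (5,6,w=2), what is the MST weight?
13 (MST edges: (1,6,w=1), (2,3,w=5), (3,6,w=3), (4,6,w=2), (5,6,w=2); sum of weights 1 + 5 + 3 + 2 + 2 = 13)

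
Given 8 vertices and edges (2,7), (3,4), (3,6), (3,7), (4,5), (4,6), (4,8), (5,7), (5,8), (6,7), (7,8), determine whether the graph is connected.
No, it has 2 components: {1}, {2, 3, 4, 5, 6, 7, 8}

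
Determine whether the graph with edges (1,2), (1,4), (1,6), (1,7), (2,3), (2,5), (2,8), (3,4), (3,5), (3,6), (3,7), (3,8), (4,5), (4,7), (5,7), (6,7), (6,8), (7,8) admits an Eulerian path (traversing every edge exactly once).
Yes — and in fact it has an Eulerian circuit (the graph is connected and all 8 vertices have even degree)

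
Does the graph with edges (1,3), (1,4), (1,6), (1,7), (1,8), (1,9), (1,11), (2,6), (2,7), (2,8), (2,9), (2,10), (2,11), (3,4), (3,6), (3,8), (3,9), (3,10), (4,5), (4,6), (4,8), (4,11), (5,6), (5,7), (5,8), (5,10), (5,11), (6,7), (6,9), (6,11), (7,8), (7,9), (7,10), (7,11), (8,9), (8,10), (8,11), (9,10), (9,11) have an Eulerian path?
Yes (the graph is connected and exactly 2 vertices have odd degree: {1, 8}; any Eulerian path must start and end at those)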